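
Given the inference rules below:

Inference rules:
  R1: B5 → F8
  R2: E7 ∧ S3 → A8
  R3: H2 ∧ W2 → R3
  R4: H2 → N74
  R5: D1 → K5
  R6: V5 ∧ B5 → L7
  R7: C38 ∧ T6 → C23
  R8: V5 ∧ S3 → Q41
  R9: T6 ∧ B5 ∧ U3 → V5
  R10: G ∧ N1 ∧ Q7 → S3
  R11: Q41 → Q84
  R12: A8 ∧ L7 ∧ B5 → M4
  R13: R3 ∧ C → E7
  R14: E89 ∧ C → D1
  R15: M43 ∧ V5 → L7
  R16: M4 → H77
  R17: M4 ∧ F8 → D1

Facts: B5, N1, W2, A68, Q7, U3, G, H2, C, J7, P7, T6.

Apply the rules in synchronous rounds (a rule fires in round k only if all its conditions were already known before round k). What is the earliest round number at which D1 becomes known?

5

Round 1 — R1, R3, R4, R9, R10, derive F8, R3, N74, V5, S3.
Round 2 — R6, R8, R13, derive L7, Q41, E7.
Round 3 — R2, R11, derive A8, Q84.
Round 4 — R12, derive M4.
Round 5 — R16, R17, derive H77, D1.
D1 first appears in round 5.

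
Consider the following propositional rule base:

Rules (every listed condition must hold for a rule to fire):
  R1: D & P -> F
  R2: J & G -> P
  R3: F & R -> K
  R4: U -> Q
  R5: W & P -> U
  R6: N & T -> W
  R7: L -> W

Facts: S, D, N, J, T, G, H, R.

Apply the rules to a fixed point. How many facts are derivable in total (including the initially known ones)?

Round 1: R2 [J & G -> P]; R6 [N & T -> W]. New: P, W.
Round 2: R1 [D & P -> F]; R5 [W & P -> U]. New: F, U.
Round 3: R3 [F & R -> K]; R4 [U -> Q]. New: K, Q.
Closure: {D, F, G, H, J, K, N, P, Q, R, S, T, U, W} — 14 facts.

14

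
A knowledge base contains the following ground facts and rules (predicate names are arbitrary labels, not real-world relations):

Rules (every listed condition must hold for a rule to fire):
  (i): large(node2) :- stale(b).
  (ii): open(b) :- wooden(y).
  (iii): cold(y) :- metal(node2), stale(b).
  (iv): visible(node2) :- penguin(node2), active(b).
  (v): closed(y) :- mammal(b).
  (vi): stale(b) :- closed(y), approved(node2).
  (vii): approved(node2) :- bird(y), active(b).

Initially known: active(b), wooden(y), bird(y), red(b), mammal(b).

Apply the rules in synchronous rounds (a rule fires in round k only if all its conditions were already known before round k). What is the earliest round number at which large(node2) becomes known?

Round 1: (ii) [open(b) :- wooden(y).]; (v) [closed(y) :- mammal(b).]; (vii) [approved(node2) :- bird(y), active(b).]. Adds open(b), closed(y), approved(node2).
Round 2: (vi) [stale(b) :- closed(y), approved(node2).]. Adds stale(b).
Round 3: (i) [large(node2) :- stale(b).]. Adds large(node2).
large(node2) first appears in round 3.

3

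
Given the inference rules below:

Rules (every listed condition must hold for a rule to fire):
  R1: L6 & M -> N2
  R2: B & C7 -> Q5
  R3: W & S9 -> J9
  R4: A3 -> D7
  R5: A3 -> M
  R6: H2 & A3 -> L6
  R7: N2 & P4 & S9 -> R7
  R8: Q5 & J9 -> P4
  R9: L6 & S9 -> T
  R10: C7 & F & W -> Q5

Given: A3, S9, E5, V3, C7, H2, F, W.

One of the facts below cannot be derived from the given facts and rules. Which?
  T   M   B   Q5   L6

Round 1: R3 [W & S9 -> J9]; R4 [A3 -> D7]; R5 [A3 -> M]; R6 [H2 & A3 -> L6]; R10 [C7 & F & W -> Q5]. New: J9, D7, M, L6, Q5.
Round 2: R1 [L6 & M -> N2]; R8 [Q5 & J9 -> P4]; R9 [L6 & S9 -> T]. New: N2, P4, T.
Round 3: R7 [N2 & P4 & S9 -> R7]. New: R7.
Derived: T (round 2), M (round 1), Q5 (round 1), L6 (round 1). B never appears in any round.

B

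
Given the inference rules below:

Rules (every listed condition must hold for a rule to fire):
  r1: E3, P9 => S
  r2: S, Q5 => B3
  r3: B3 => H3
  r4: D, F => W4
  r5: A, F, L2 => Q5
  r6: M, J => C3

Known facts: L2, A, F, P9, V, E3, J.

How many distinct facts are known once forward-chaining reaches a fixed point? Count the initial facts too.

11

Round 1 — r1, r5, derive S, Q5.
Round 2 — r2, derive B3.
Round 3 — r3, derive H3.
Closure: {A, B3, E3, F, H3, J, L2, P9, Q5, S, V} — 11 facts.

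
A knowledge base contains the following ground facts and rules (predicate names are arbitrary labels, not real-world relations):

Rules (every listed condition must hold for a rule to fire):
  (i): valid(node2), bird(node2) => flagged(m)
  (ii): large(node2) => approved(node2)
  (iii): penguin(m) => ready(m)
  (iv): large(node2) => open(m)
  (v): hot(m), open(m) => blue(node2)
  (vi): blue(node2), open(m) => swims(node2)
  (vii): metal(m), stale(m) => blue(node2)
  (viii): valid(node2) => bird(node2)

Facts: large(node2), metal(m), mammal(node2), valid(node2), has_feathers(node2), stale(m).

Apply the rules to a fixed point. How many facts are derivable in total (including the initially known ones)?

12

Round 1: (ii) [large(node2) => approved(node2)]; (iv) [large(node2) => open(m)]; (vii) [metal(m), stale(m) => blue(node2)]; (viii) [valid(node2) => bird(node2)]. New: approved(node2), open(m), blue(node2), bird(node2).
Round 2: (i) [valid(node2), bird(node2) => flagged(m)]; (vi) [blue(node2), open(m) => swims(node2)]. New: flagged(m), swims(node2).
Closure: {approved(node2), bird(node2), blue(node2), flagged(m), has_feathers(node2), large(node2), mammal(node2), metal(m), open(m), stale(m), swims(node2), valid(node2)} — 12 facts.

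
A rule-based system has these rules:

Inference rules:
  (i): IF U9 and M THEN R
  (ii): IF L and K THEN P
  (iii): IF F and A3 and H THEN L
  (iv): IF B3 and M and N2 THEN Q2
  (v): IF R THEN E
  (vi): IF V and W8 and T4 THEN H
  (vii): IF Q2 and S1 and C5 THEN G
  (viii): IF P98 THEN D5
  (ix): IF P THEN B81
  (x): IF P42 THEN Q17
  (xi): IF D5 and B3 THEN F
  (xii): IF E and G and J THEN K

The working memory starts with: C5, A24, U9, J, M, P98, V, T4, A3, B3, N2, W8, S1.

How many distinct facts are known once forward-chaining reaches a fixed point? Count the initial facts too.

24

Round 1 fires (i), (iv), (vi), (viii), giving R, Q2, H, D5.
Round 2 fires (v), (vii), (xi), giving E, G, F.
Round 3 fires (iii), (xii), giving L, K.
Round 4 fires (ii), giving P.
Round 5 fires (ix), giving B81.
Closure: {A24, A3, B3, B81, C5, D5, E, F, G, H, J, K, L, M, N2, P, P98, Q2, R, S1, T4, U9, V, W8} — 24 facts.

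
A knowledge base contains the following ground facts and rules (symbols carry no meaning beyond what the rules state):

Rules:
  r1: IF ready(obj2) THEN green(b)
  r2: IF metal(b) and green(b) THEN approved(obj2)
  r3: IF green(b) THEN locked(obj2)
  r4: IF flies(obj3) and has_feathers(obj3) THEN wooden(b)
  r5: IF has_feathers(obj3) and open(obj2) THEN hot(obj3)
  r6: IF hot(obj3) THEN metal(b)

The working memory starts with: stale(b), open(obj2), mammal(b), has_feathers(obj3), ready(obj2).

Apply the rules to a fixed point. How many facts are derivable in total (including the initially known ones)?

Round 1 — r1, r5, derive green(b), hot(obj3).
Round 2 — r3, r6, derive locked(obj2), metal(b).
Round 3 — r2, derive approved(obj2).
Closure: {approved(obj2), green(b), has_feathers(obj3), hot(obj3), locked(obj2), mammal(b), metal(b), open(obj2), ready(obj2), stale(b)} — 10 facts.

10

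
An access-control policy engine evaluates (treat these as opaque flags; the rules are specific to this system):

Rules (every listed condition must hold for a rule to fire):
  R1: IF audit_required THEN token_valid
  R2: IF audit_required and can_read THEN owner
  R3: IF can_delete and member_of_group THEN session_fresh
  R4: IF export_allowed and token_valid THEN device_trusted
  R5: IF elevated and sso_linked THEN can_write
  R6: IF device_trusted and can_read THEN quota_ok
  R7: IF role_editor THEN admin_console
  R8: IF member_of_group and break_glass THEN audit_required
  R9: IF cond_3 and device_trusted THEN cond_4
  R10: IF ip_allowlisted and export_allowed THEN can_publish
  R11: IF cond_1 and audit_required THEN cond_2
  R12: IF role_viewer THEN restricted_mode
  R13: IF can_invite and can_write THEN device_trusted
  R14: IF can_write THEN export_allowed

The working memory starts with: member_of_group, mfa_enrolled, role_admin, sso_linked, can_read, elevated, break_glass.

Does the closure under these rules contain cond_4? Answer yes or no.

Round 1 — R5, R8, derive can_write, audit_required.
Round 2 — R1, R2, R14, derive token_valid, owner, export_allowed.
Round 3 — R4, derive device_trusted.
Round 4 — R6, derive quota_ok.
Fixed point reached. cond_4 is concluded only by R9; R9 needs cond_3 (never derived).

no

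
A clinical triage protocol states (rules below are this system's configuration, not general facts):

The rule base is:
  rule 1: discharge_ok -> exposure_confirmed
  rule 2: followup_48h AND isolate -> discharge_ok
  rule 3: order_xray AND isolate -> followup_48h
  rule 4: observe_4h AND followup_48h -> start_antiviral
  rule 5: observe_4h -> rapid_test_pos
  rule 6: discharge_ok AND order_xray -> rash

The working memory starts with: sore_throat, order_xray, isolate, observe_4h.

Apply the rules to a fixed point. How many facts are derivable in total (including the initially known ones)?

10

Round 1 fires rule 3, rule 5, giving followup_48h, rapid_test_pos.
Round 2 fires rule 2, rule 4, giving discharge_ok, start_antiviral.
Round 3 fires rule 1, rule 6, giving exposure_confirmed, rash.
Closure: {discharge_ok, exposure_confirmed, followup_48h, isolate, observe_4h, order_xray, rapid_test_pos, rash, sore_throat, start_antiviral} — 10 facts.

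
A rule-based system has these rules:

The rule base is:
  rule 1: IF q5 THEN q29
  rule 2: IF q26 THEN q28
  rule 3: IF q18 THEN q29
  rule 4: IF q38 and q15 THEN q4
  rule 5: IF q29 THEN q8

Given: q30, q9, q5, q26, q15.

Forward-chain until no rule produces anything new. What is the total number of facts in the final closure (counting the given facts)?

8

Round 1 — rule 1, rule 2, derive q29, q28.
Round 2 — rule 5, derive q8.
Closure: {q15, q26, q28, q29, q30, q5, q8, q9} — 8 facts.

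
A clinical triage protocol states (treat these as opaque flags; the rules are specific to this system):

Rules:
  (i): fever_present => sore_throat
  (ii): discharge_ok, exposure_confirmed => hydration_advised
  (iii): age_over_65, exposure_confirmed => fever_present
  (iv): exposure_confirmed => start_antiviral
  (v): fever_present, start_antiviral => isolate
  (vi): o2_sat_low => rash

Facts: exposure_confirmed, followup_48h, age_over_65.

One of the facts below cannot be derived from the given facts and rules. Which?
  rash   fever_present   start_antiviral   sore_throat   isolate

rash

Round 1 fires (iii), (iv), giving fever_present, start_antiviral.
Round 2 fires (i), (v), giving sore_throat, isolate.
Derived: start_antiviral (round 1), isolate (round 2), sore_throat (round 2), fever_present (round 1). rash never appears in any round.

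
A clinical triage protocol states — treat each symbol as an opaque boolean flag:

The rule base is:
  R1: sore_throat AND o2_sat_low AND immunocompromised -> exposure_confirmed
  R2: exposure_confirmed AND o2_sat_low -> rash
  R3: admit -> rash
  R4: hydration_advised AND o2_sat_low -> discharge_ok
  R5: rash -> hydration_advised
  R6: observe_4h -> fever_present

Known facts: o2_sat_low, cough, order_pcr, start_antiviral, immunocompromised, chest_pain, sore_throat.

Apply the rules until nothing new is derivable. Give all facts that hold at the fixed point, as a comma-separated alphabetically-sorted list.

Round 1: R1 [sore_throat AND o2_sat_low AND immunocompromised -> exposure_confirmed]. Adds exposure_confirmed.
Round 2: R2 [exposure_confirmed AND o2_sat_low -> rash]. Adds rash.
Round 3: R5 [rash -> hydration_advised]. Adds hydration_advised.
Round 4: R4 [hydration_advised AND o2_sat_low -> discharge_ok]. Adds discharge_ok.

chest_pain, cough, discharge_ok, exposure_confirmed, hydration_advised, immunocompromised, o2_sat_low, order_pcr, rash, sore_throat, start_antiviral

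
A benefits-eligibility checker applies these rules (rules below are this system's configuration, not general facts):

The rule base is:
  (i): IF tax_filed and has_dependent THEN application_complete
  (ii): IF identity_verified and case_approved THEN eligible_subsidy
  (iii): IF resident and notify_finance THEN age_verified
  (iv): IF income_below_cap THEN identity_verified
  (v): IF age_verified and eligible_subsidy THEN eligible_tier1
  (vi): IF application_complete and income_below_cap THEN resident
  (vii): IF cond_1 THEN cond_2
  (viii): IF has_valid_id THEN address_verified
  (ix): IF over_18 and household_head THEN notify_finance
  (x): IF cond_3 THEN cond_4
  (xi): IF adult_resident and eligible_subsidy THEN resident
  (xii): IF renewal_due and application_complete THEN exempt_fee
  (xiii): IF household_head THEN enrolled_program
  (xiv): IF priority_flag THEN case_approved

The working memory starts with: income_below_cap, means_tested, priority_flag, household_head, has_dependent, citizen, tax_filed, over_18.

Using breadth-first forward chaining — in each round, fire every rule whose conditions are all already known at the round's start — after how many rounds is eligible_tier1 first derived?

4

[1] (i) [IF tax_filed and has_dependent THEN application_complete]; (iv) [IF income_below_cap THEN identity_verified]; (ix) [IF over_18 and household_head THEN notify_finance]; (xiii) [IF household_head THEN enrolled_program]; (xiv) [IF priority_flag THEN case_approved]. ⇒ new: application_complete, identity_verified, notify_finance, enrolled_program, case_approved.
[2] (ii) [IF identity_verified and case_approved THEN eligible_subsidy]; (vi) [IF application_complete and income_below_cap THEN resident]. ⇒ new: eligible_subsidy, resident.
[3] (iii) [IF resident and notify_finance THEN age_verified]. ⇒ new: age_verified.
[4] (v) [IF age_verified and eligible_subsidy THEN eligible_tier1]. ⇒ new: eligible_tier1.
eligible_tier1 first appears in round 4.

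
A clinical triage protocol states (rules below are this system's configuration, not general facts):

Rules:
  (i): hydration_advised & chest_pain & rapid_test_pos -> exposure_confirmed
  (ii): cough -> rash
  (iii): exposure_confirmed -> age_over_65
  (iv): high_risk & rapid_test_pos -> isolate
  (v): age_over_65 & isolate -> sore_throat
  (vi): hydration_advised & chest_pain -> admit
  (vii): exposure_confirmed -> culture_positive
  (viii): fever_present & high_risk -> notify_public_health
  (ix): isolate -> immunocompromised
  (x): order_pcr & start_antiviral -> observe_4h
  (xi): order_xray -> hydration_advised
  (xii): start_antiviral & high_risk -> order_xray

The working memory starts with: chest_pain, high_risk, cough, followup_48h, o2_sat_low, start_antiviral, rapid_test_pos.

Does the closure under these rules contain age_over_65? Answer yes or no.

Round 1 — (ii), (iv), (xii), derive rash, isolate, order_xray.
Round 2 — (ix), (xi), derive immunocompromised, hydration_advised.
Round 3 — (i), (vi), derive exposure_confirmed, admit.
Round 4 — (iii), (vii), derive age_over_65, culture_positive.
Round 5 — (v), derive sore_throat.
age_over_65 appears in round 4, so it is derivable.

yes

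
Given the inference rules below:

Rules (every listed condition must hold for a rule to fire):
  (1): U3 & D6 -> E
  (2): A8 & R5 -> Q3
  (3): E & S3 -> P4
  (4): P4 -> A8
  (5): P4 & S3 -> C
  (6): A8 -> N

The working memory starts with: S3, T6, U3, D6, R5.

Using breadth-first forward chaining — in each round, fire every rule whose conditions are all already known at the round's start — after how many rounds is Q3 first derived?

Round 1 — (1), derive E.
Round 2 — (3), derive P4.
Round 3 — (4), (5), derive A8, C.
Round 4 — (2), (6), derive Q3, N.
Q3 first appears in round 4.

4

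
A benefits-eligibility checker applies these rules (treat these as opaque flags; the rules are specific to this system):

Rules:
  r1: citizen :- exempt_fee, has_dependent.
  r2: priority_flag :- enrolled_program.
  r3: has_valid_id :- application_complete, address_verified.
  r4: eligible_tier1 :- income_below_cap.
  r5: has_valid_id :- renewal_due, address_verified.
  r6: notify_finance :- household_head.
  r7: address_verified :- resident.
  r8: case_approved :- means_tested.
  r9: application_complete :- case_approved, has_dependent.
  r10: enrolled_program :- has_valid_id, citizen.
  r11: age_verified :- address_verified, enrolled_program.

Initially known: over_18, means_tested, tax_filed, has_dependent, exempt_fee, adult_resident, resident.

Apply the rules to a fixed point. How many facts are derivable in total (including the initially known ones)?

15

Round 1: r1 [citizen :- exempt_fee, has_dependent.]; r7 [address_verified :- resident.]; r8 [case_approved :- means_tested.]. Adds citizen, address_verified, case_approved.
Round 2: r9 [application_complete :- case_approved, has_dependent.]. Adds application_complete.
Round 3: r3 [has_valid_id :- application_complete, address_verified.]. Adds has_valid_id.
Round 4: r10 [enrolled_program :- has_valid_id, citizen.]. Adds enrolled_program.
Round 5: r2 [priority_flag :- enrolled_program.]; r11 [age_verified :- address_verified, enrolled_program.]. Adds priority_flag, age_verified.
Closure: {address_verified, adult_resident, age_verified, application_complete, case_approved, citizen, enrolled_program, exempt_fee, has_dependent, has_valid_id, means_tested, over_18, priority_flag, resident, tax_filed} — 15 facts.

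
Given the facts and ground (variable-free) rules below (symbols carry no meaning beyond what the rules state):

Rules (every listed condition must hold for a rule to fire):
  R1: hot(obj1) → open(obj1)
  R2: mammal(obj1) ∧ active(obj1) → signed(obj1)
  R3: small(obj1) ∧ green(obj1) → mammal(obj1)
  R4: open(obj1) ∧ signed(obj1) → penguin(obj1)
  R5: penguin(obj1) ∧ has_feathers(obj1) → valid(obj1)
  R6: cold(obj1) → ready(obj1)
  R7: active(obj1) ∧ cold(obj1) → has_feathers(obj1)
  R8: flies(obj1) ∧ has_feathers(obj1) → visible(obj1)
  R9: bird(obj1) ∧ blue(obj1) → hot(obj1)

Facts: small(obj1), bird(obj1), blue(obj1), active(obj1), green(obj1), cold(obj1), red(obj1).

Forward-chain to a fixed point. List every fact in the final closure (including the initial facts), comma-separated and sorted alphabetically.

active(obj1), bird(obj1), blue(obj1), cold(obj1), green(obj1), has_feathers(obj1), hot(obj1), mammal(obj1), open(obj1), penguin(obj1), ready(obj1), red(obj1), signed(obj1), small(obj1), valid(obj1)

Round 1: R3 [small(obj1) ∧ green(obj1) → mammal(obj1)]; R6 [cold(obj1) → ready(obj1)]; R7 [active(obj1) ∧ cold(obj1) → has_feathers(obj1)]; R9 [bird(obj1) ∧ blue(obj1) → hot(obj1)]. Adds mammal(obj1), ready(obj1), has_feathers(obj1), hot(obj1).
Round 2: R1 [hot(obj1) → open(obj1)]; R2 [mammal(obj1) ∧ active(obj1) → signed(obj1)]. Adds open(obj1), signed(obj1).
Round 3: R4 [open(obj1) ∧ signed(obj1) → penguin(obj1)]. Adds penguin(obj1).
Round 4: R5 [penguin(obj1) ∧ has_feathers(obj1) → valid(obj1)]. Adds valid(obj1).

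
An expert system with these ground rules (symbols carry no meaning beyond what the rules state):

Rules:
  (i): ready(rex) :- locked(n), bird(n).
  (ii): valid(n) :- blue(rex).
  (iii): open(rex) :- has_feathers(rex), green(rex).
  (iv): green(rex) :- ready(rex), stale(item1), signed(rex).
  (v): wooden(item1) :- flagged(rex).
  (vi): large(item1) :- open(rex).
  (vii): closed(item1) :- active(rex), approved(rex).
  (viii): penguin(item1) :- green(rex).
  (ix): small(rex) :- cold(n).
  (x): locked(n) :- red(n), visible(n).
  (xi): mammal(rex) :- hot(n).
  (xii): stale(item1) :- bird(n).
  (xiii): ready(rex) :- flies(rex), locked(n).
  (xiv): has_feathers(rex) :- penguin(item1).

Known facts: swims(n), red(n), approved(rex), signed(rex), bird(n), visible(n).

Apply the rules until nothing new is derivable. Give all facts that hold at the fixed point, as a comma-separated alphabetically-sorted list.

Round 1: (x) [locked(n) :- red(n), visible(n).]; (xii) [stale(item1) :- bird(n).]. New: locked(n), stale(item1).
Round 2: (i) [ready(rex) :- locked(n), bird(n).]. New: ready(rex).
Round 3: (iv) [green(rex) :- ready(rex), stale(item1), signed(rex).]. New: green(rex).
Round 4: (viii) [penguin(item1) :- green(rex).]. New: penguin(item1).
Round 5: (xiv) [has_feathers(rex) :- penguin(item1).]. New: has_feathers(rex).
Round 6: (iii) [open(rex) :- has_feathers(rex), green(rex).]. New: open(rex).
Round 7: (vi) [large(item1) :- open(rex).]. New: large(item1).

approved(rex), bird(n), green(rex), has_feathers(rex), large(item1), locked(n), open(rex), penguin(item1), ready(rex), red(n), signed(rex), stale(item1), swims(n), visible(n)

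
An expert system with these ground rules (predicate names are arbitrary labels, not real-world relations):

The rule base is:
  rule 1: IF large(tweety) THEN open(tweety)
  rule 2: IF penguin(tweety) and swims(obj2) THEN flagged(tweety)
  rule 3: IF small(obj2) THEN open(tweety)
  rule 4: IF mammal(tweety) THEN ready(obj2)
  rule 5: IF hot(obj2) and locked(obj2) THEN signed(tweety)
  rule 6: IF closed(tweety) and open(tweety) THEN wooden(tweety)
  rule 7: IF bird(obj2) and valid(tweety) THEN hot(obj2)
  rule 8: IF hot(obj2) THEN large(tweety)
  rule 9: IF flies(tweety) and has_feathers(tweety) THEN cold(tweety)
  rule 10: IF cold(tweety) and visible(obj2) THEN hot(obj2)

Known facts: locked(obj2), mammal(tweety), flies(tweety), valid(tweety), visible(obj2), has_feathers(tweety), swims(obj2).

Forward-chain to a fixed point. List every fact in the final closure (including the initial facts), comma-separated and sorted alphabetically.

cold(tweety), flies(tweety), has_feathers(tweety), hot(obj2), large(tweety), locked(obj2), mammal(tweety), open(tweety), ready(obj2), signed(tweety), swims(obj2), valid(tweety), visible(obj2)

Round 1 — rule 4, rule 9, derive ready(obj2), cold(tweety).
Round 2 — rule 10, derive hot(obj2).
Round 3 — rule 5, rule 8, derive signed(tweety), large(tweety).
Round 4 — rule 1, derive open(tweety).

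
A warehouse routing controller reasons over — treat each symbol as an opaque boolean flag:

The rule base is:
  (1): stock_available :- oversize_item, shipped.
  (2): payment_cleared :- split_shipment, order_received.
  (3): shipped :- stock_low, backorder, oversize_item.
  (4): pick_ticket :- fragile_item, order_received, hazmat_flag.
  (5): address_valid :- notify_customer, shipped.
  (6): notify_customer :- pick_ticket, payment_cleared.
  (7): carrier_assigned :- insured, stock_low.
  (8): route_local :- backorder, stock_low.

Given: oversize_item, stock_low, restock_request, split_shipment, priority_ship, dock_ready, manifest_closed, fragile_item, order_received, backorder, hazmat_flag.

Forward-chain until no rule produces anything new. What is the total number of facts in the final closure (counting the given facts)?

Round 1 fires (2), (3), (4), (8), giving payment_cleared, shipped, pick_ticket, route_local.
Round 2 fires (1), (6), giving stock_available, notify_customer.
Round 3 fires (5), giving address_valid.
Closure: {address_valid, backorder, dock_ready, fragile_item, hazmat_flag, manifest_closed, notify_customer, order_received, oversize_item, payment_cleared, pick_ticket, priority_ship, restock_request, route_local, shipped, split_shipment, stock_available, stock_low} — 18 facts.

18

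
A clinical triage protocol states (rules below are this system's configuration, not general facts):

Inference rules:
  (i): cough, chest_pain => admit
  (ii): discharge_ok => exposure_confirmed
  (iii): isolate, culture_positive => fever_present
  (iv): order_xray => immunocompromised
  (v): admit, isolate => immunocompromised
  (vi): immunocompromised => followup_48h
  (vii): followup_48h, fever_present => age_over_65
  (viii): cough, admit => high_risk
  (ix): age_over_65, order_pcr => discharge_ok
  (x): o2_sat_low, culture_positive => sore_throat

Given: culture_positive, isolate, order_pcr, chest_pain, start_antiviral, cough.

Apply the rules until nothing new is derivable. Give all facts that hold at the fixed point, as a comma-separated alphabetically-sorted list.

Round 1: (i) [cough, chest_pain => admit]; (iii) [isolate, culture_positive => fever_present]. New: admit, fever_present.
Round 2: (v) [admit, isolate => immunocompromised]; (viii) [cough, admit => high_risk]. New: immunocompromised, high_risk.
Round 3: (vi) [immunocompromised => followup_48h]. New: followup_48h.
Round 4: (vii) [followup_48h, fever_present => age_over_65]. New: age_over_65.
Round 5: (ix) [age_over_65, order_pcr => discharge_ok]. New: discharge_ok.
Round 6: (ii) [discharge_ok => exposure_confirmed]. New: exposure_confirmed.

admit, age_over_65, chest_pain, cough, culture_positive, discharge_ok, exposure_confirmed, fever_present, followup_48h, high_risk, immunocompromised, isolate, order_pcr, start_antiviral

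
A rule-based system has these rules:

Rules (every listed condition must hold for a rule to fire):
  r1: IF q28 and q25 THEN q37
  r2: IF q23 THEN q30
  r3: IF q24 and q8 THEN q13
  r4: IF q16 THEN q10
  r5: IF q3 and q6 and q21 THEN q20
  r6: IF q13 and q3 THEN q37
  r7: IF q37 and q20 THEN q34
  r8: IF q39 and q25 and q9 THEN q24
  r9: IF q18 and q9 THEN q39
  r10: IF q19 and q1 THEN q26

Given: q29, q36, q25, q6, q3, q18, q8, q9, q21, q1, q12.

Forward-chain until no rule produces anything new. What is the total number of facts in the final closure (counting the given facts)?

Round 1: r5 [IF q3 and q6 and q21 THEN q20]; r9 [IF q18 and q9 THEN q39]. Adds q20, q39.
Round 2: r8 [IF q39 and q25 and q9 THEN q24]. Adds q24.
Round 3: r3 [IF q24 and q8 THEN q13]. Adds q13.
Round 4: r6 [IF q13 and q3 THEN q37]. Adds q37.
Round 5: r7 [IF q37 and q20 THEN q34]. Adds q34.
Closure: {q1, q12, q13, q18, q20, q21, q24, q25, q29, q3, q34, q36, q37, q39, q6, q8, q9} — 17 facts.

17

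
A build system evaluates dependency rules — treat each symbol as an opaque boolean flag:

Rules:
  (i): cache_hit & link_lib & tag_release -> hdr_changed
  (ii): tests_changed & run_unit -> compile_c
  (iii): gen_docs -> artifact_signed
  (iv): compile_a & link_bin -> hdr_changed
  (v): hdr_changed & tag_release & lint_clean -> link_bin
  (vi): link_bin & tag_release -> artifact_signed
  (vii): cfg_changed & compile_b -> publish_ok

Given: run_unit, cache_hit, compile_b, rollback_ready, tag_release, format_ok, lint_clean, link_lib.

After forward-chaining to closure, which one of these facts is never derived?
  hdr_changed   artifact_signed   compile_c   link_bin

compile_c

[1] (i) [cache_hit & link_lib & tag_release -> hdr_changed]. ⇒ new: hdr_changed.
[2] (v) [hdr_changed & tag_release & lint_clean -> link_bin]. ⇒ new: link_bin.
[3] (vi) [link_bin & tag_release -> artifact_signed]. ⇒ new: artifact_signed.
Derived: link_bin (round 2), hdr_changed (round 1), artifact_signed (round 3). compile_c never appears in any round.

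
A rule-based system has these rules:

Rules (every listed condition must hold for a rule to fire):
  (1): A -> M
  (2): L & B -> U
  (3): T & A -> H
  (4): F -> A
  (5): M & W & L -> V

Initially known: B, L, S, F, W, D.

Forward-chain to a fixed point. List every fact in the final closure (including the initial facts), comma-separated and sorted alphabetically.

A, B, D, F, L, M, S, U, V, W

Round 1: (2) [L & B -> U]; (4) [F -> A]. New: U, A.
Round 2: (1) [A -> M]. New: M.
Round 3: (5) [M & W & L -> V]. New: V.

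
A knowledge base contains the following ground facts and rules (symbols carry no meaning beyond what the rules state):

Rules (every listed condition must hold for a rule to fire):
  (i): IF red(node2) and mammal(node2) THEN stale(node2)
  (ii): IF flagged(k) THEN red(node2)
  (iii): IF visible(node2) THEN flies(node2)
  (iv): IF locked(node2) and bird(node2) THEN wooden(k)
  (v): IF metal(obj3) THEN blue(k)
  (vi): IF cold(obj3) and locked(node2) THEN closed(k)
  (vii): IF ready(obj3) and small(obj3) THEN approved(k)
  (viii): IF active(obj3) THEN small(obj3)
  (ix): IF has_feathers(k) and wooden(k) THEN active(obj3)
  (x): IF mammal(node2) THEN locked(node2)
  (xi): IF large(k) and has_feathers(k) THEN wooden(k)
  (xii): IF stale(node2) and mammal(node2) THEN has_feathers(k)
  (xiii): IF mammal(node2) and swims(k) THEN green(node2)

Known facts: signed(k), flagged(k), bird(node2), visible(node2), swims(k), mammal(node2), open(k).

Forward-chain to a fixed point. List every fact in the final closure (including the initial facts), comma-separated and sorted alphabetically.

active(obj3), bird(node2), flagged(k), flies(node2), green(node2), has_feathers(k), locked(node2), mammal(node2), open(k), red(node2), signed(k), small(obj3), stale(node2), swims(k), visible(node2), wooden(k)

Round 1: (ii) [IF flagged(k) THEN red(node2)]; (iii) [IF visible(node2) THEN flies(node2)]; (x) [IF mammal(node2) THEN locked(node2)]; (xiii) [IF mammal(node2) and swims(k) THEN green(node2)]. New: red(node2), flies(node2), locked(node2), green(node2).
Round 2: (i) [IF red(node2) and mammal(node2) THEN stale(node2)]; (iv) [IF locked(node2) and bird(node2) THEN wooden(k)]. New: stale(node2), wooden(k).
Round 3: (xii) [IF stale(node2) and mammal(node2) THEN has_feathers(k)]. New: has_feathers(k).
Round 4: (ix) [IF has_feathers(k) and wooden(k) THEN active(obj3)]. New: active(obj3).
Round 5: (viii) [IF active(obj3) THEN small(obj3)]. New: small(obj3).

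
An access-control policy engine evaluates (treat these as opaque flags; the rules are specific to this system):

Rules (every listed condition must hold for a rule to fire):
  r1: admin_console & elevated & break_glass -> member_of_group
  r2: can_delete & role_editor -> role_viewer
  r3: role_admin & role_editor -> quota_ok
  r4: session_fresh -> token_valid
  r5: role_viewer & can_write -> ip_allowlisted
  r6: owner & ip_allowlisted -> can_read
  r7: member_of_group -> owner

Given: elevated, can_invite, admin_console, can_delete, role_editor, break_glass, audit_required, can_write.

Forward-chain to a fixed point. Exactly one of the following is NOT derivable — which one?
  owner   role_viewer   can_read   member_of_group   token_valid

Round 1 — r1, r2, derive member_of_group, role_viewer.
Round 2 — r5, r7, derive ip_allowlisted, owner.
Round 3 — r6, derive can_read.
Derived: role_viewer (round 1), member_of_group (round 1), can_read (round 3), owner (round 2). token_valid never appears in any round.

token_valid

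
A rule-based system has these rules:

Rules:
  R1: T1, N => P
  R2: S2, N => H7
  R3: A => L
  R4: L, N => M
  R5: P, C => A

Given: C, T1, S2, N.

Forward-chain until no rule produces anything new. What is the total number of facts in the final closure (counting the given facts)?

9

Round 1: R1 [T1, N => P]; R2 [S2, N => H7]. New: P, H7.
Round 2: R5 [P, C => A]. New: A.
Round 3: R3 [A => L]. New: L.
Round 4: R4 [L, N => M]. New: M.
Closure: {A, C, H7, L, M, N, P, S2, T1} — 9 facts.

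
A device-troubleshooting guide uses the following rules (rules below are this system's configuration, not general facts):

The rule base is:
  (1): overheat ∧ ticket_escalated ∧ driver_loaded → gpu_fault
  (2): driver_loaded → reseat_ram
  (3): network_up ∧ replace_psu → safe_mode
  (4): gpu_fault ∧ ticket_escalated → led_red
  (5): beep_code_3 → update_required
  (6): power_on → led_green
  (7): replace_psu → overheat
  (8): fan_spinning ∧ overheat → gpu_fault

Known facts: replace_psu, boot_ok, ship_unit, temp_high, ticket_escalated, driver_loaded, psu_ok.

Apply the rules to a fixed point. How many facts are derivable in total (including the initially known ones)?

11

Round 1: (2) [driver_loaded → reseat_ram]; (7) [replace_psu → overheat]. Adds reseat_ram, overheat.
Round 2: (1) [overheat ∧ ticket_escalated ∧ driver_loaded → gpu_fault]. Adds gpu_fault.
Round 3: (4) [gpu_fault ∧ ticket_escalated → led_red]. Adds led_red.
Closure: {boot_ok, driver_loaded, gpu_fault, led_red, overheat, psu_ok, replace_psu, reseat_ram, ship_unit, temp_high, ticket_escalated} — 11 facts.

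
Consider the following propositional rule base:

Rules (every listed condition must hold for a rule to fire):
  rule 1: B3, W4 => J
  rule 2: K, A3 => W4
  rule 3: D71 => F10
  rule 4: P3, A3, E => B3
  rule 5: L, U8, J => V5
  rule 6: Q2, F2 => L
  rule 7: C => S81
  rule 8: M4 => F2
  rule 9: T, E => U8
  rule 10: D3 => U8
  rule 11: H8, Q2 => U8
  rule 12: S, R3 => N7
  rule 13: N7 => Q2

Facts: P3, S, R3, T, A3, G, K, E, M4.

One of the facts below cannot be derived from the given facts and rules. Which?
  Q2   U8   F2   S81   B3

S81

Round 1: rule 2 [K, A3 => W4]; rule 4 [P3, A3, E => B3]; rule 8 [M4 => F2]; rule 9 [T, E => U8]; rule 12 [S, R3 => N7]. Adds W4, B3, F2, U8, N7.
Round 2: rule 1 [B3, W4 => J]; rule 13 [N7 => Q2]. Adds J, Q2.
Round 3: rule 6 [Q2, F2 => L]. Adds L.
Round 4: rule 5 [L, U8, J => V5]. Adds V5.
Derived: F2 (round 1), U8 (round 1), B3 (round 1), Q2 (round 2). S81 never appears in any round.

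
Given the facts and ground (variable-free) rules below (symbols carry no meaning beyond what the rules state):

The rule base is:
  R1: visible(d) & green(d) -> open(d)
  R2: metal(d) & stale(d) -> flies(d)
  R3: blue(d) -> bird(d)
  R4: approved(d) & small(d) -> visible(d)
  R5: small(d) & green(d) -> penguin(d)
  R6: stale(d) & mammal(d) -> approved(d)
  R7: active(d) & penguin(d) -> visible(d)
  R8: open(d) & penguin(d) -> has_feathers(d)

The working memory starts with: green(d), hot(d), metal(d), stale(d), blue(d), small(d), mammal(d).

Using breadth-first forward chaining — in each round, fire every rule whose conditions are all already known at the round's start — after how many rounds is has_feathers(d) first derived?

4

Round 1 fires R2, R3, R5, R6, giving flies(d), bird(d), penguin(d), approved(d).
Round 2 fires R4, giving visible(d).
Round 3 fires R1, giving open(d).
Round 4 fires R8, giving has_feathers(d).
has_feathers(d) first appears in round 4.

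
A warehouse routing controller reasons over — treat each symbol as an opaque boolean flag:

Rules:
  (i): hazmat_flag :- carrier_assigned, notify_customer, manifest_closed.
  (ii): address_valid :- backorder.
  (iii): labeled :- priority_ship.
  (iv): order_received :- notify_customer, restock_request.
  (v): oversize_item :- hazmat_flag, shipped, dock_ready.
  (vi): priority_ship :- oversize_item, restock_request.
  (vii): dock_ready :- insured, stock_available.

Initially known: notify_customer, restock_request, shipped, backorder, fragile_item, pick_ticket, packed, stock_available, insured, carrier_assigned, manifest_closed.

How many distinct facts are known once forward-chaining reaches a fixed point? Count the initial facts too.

Round 1: (i) [hazmat_flag :- carrier_assigned, notify_customer, manifest_closed.]; (ii) [address_valid :- backorder.]; (iv) [order_received :- notify_customer, restock_request.]; (vii) [dock_ready :- insured, stock_available.]. Adds hazmat_flag, address_valid, order_received, dock_ready.
Round 2: (v) [oversize_item :- hazmat_flag, shipped, dock_ready.]. Adds oversize_item.
Round 3: (vi) [priority_ship :- oversize_item, restock_request.]. Adds priority_ship.
Round 4: (iii) [labeled :- priority_ship.]. Adds labeled.
Closure: {address_valid, backorder, carrier_assigned, dock_ready, fragile_item, hazmat_flag, insured, labeled, manifest_closed, notify_customer, order_received, oversize_item, packed, pick_ticket, priority_ship, restock_request, shipped, stock_available} — 18 facts.

18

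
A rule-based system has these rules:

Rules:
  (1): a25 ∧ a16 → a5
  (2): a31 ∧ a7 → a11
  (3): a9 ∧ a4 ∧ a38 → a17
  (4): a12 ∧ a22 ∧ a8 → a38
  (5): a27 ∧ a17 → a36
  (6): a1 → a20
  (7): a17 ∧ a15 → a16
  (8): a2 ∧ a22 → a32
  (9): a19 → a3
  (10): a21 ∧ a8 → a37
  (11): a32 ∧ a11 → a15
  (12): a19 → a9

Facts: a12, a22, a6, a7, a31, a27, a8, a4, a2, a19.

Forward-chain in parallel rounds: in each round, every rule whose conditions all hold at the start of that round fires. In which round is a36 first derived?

Round 1: (2) [a31 ∧ a7 → a11]; (4) [a12 ∧ a22 ∧ a8 → a38]; (8) [a2 ∧ a22 → a32]; (9) [a19 → a3]; (12) [a19 → a9]. Adds a11, a38, a32, a3, a9.
Round 2: (3) [a9 ∧ a4 ∧ a38 → a17]; (11) [a32 ∧ a11 → a15]. Adds a17, a15.
Round 3: (5) [a27 ∧ a17 → a36]; (7) [a17 ∧ a15 → a16]. Adds a36, a16.
a36 first appears in round 3.

3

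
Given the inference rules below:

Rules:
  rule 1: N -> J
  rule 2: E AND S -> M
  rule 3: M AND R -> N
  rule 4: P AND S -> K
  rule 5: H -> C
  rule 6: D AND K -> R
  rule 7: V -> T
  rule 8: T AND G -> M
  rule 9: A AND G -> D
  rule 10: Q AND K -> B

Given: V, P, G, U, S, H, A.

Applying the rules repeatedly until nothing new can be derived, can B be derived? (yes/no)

[1] rule 4 [P AND S -> K]; rule 5 [H -> C]; rule 7 [V -> T]; rule 9 [A AND G -> D]. ⇒ new: K, C, T, D.
[2] rule 6 [D AND K -> R]; rule 8 [T AND G -> M]. ⇒ new: R, M.
[3] rule 3 [M AND R -> N]. ⇒ new: N.
[4] rule 1 [N -> J]. ⇒ new: J.
Fixed point reached. B is concluded only by rule 10; rule 10 needs Q (never derived).

no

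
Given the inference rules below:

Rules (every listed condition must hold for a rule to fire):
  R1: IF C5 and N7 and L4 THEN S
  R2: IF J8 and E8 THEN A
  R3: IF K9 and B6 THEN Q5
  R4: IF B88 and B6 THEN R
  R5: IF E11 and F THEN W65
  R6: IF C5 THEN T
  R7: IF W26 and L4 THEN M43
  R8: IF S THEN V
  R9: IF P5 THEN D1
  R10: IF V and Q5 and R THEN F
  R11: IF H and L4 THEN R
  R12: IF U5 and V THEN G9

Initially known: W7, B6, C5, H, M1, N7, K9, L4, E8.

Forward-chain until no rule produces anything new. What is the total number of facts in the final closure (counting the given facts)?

15

Round 1: R1 [IF C5 and N7 and L4 THEN S]; R3 [IF K9 and B6 THEN Q5]; R6 [IF C5 THEN T]; R11 [IF H and L4 THEN R]. New: S, Q5, T, R.
Round 2: R8 [IF S THEN V]. New: V.
Round 3: R10 [IF V and Q5 and R THEN F]. New: F.
Closure: {B6, C5, E8, F, H, K9, L4, M1, N7, Q5, R, S, T, V, W7} — 15 facts.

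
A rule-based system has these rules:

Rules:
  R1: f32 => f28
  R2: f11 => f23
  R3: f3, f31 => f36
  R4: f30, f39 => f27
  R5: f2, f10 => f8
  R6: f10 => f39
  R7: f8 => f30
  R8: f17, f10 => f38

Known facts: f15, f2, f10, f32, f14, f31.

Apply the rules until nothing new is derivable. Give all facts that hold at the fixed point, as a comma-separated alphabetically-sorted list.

f10, f14, f15, f2, f27, f28, f30, f31, f32, f39, f8

Round 1 — R1, R5, R6, derive f28, f8, f39.
Round 2 — R7, derive f30.
Round 3 — R4, derive f27.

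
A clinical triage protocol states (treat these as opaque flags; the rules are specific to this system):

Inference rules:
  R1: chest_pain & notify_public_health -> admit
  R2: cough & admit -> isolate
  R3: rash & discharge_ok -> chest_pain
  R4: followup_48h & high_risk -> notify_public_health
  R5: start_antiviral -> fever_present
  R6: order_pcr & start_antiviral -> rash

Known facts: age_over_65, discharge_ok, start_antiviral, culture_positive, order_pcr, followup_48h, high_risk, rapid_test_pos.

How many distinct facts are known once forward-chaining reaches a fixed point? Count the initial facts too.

Round 1: R4 [followup_48h & high_risk -> notify_public_health]; R5 [start_antiviral -> fever_present]; R6 [order_pcr & start_antiviral -> rash]. Adds notify_public_health, fever_present, rash.
Round 2: R3 [rash & discharge_ok -> chest_pain]. Adds chest_pain.
Round 3: R1 [chest_pain & notify_public_health -> admit]. Adds admit.
Closure: {admit, age_over_65, chest_pain, culture_positive, discharge_ok, fever_present, followup_48h, high_risk, notify_public_health, order_pcr, rapid_test_pos, rash, start_antiviral} — 13 facts.

13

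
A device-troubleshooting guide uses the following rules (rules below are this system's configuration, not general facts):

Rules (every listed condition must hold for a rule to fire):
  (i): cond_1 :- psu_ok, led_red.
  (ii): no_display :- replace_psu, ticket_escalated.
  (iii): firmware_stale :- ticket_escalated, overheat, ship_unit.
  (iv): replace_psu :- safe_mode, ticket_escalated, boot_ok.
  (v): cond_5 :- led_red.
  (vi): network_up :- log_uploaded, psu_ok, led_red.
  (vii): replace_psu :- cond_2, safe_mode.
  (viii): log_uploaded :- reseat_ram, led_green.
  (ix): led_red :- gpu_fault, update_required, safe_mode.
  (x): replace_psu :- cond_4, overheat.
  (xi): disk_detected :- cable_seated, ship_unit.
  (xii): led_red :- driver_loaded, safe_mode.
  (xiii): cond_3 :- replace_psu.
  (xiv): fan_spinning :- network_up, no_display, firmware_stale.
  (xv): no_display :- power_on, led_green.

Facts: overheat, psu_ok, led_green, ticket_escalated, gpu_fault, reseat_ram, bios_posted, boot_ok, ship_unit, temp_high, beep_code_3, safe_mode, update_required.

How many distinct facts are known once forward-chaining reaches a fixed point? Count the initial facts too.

23

Round 1 — (iii), (iv), (viii), (ix), derive firmware_stale, replace_psu, log_uploaded, led_red.
Round 2 — (i), (ii), (v), (vi), (xiii), derive cond_1, no_display, cond_5, network_up, cond_3.
Round 3 — (xiv), derive fan_spinning.
Closure: {beep_code_3, bios_posted, boot_ok, cond_1, cond_3, cond_5, fan_spinning, firmware_stale, gpu_fault, led_green, led_red, log_uploaded, network_up, no_display, overheat, psu_ok, replace_psu, reseat_ram, safe_mode, ship_unit, temp_high, ticket_escalated, update_required} — 23 facts.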